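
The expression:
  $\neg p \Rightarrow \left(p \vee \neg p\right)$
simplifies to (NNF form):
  $\text{True}$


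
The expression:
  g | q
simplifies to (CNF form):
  g | q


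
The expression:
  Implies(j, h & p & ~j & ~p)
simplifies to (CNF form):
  ~j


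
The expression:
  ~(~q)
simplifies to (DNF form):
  q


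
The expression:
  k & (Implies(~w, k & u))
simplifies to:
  k & (u | w)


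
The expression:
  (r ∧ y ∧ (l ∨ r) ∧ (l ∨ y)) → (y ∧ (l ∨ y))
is always true.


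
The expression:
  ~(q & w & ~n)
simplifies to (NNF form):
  n | ~q | ~w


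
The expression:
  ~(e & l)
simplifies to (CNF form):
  ~e | ~l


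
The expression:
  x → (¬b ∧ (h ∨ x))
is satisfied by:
  {x: False, b: False}
  {b: True, x: False}
  {x: True, b: False}


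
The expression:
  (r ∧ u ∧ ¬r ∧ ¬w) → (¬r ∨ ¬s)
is always true.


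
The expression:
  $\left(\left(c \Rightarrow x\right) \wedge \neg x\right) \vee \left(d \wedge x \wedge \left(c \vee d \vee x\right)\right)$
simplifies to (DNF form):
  $\left(d \wedge x\right) \vee \left(\neg c \wedge \neg x\right)$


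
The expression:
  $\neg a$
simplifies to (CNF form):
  $\neg a$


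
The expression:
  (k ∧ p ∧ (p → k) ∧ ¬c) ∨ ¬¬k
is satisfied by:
  {k: True}


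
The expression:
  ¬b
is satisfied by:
  {b: False}


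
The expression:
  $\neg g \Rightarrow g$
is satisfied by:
  {g: True}


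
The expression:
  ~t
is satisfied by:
  {t: False}


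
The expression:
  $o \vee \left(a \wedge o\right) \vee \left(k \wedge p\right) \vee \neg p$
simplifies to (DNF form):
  $k \vee o \vee \neg p$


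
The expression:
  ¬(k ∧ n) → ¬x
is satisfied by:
  {n: True, k: True, x: False}
  {n: True, k: False, x: False}
  {k: True, n: False, x: False}
  {n: False, k: False, x: False}
  {n: True, x: True, k: True}


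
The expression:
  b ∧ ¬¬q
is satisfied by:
  {b: True, q: True}


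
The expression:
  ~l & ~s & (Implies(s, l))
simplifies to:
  ~l & ~s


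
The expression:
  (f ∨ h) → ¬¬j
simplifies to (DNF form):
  j ∨ (¬f ∧ ¬h)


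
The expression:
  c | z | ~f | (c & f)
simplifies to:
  c | z | ~f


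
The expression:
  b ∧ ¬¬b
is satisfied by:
  {b: True}


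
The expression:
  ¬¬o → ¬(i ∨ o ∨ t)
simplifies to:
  ¬o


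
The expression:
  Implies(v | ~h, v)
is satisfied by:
  {v: True, h: True}
  {v: True, h: False}
  {h: True, v: False}


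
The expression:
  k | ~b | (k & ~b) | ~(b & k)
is always true.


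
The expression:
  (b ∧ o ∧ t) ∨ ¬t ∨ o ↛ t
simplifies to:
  (b ∧ o) ∨ ¬t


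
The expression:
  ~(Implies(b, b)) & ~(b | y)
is never true.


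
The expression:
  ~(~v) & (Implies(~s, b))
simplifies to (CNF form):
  v & (b | s)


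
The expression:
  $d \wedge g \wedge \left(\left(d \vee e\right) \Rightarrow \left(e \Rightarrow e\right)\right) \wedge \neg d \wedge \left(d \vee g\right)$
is never true.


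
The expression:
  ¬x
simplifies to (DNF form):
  ¬x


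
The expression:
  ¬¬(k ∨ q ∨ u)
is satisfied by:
  {k: True, q: True, u: True}
  {k: True, q: True, u: False}
  {k: True, u: True, q: False}
  {k: True, u: False, q: False}
  {q: True, u: True, k: False}
  {q: True, u: False, k: False}
  {u: True, q: False, k: False}


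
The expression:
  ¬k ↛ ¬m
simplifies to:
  m ∧ ¬k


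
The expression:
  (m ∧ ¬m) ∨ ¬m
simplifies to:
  ¬m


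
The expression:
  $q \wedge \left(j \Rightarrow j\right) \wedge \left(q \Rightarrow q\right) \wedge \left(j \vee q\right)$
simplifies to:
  $q$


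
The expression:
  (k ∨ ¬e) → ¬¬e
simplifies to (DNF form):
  e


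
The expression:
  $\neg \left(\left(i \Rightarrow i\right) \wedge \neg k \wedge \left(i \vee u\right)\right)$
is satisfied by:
  {k: True, i: False, u: False}
  {k: True, u: True, i: False}
  {k: True, i: True, u: False}
  {k: True, u: True, i: True}
  {u: False, i: False, k: False}


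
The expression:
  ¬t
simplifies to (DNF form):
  ¬t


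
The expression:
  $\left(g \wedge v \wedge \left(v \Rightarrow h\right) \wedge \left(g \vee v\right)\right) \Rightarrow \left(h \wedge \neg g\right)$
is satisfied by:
  {h: False, v: False, g: False}
  {g: True, h: False, v: False}
  {v: True, h: False, g: False}
  {g: True, v: True, h: False}
  {h: True, g: False, v: False}
  {g: True, h: True, v: False}
  {v: True, h: True, g: False}


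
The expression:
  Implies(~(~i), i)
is always true.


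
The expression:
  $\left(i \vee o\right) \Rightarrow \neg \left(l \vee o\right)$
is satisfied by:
  {o: False, l: False, i: False}
  {i: True, o: False, l: False}
  {l: True, o: False, i: False}


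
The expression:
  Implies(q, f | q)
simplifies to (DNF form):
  True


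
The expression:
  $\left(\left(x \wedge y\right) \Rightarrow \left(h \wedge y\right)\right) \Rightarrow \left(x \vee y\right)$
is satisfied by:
  {y: True, x: True}
  {y: True, x: False}
  {x: True, y: False}


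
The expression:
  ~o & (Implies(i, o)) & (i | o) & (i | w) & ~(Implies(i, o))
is never true.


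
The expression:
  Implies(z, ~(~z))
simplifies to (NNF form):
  True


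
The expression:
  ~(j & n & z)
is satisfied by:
  {z: False, n: False, j: False}
  {j: True, z: False, n: False}
  {n: True, z: False, j: False}
  {j: True, n: True, z: False}
  {z: True, j: False, n: False}
  {j: True, z: True, n: False}
  {n: True, z: True, j: False}


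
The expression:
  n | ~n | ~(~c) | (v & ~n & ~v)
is always true.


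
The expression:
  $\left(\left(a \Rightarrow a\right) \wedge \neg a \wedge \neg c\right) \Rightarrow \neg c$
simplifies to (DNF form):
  $\text{True}$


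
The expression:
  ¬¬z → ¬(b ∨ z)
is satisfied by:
  {z: False}


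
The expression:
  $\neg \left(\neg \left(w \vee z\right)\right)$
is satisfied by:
  {z: True, w: True}
  {z: True, w: False}
  {w: True, z: False}


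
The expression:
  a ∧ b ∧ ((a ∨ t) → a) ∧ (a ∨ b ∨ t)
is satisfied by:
  {a: True, b: True}


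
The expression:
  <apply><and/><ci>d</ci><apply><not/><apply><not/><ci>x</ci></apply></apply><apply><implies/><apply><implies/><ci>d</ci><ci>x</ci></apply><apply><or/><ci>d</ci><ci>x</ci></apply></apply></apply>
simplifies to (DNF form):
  <apply><and/><ci>d</ci><ci>x</ci></apply>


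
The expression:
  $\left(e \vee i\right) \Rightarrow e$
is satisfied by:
  {e: True, i: False}
  {i: False, e: False}
  {i: True, e: True}


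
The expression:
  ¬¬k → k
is always true.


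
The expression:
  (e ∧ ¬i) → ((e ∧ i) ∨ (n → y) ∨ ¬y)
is always true.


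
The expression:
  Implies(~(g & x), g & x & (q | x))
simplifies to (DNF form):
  g & x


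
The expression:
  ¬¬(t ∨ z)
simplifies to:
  t ∨ z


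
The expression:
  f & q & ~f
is never true.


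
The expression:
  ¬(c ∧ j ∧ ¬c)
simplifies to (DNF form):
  True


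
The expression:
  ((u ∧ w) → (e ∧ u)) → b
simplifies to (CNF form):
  (b ∨ u) ∧ (b ∨ w) ∧ (b ∨ ¬e)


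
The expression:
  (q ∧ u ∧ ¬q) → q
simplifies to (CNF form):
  True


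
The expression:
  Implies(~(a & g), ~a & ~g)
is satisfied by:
  {a: False, g: False}
  {g: True, a: True}


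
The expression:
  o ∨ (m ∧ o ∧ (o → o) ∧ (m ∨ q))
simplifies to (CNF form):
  o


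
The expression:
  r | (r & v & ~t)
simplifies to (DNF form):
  r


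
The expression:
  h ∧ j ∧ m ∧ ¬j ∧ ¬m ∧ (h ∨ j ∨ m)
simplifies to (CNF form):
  False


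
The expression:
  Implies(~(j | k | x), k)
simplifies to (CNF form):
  j | k | x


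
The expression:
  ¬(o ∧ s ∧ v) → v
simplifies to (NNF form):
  v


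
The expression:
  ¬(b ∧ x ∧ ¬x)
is always true.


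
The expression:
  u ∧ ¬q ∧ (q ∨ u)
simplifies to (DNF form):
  u ∧ ¬q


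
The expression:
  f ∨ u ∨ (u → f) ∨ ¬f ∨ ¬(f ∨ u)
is always true.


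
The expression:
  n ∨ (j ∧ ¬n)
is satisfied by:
  {n: True, j: True}
  {n: True, j: False}
  {j: True, n: False}


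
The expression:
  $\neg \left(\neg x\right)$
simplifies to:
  $x$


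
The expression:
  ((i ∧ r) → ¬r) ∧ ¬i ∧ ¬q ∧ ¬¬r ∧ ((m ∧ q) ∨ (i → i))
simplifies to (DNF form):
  r ∧ ¬i ∧ ¬q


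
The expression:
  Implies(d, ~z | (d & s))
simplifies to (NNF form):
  s | ~d | ~z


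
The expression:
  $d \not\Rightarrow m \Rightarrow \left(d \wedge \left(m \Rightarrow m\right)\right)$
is always true.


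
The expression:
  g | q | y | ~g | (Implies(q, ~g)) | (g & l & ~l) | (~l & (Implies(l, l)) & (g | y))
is always true.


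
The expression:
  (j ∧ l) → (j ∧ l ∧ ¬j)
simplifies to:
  ¬j ∨ ¬l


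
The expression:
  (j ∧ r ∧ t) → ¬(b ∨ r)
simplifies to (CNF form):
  ¬j ∨ ¬r ∨ ¬t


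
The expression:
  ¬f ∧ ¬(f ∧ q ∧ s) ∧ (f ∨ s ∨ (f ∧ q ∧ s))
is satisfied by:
  {s: True, f: False}


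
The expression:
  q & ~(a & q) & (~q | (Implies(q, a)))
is never true.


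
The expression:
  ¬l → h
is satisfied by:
  {l: True, h: True}
  {l: True, h: False}
  {h: True, l: False}


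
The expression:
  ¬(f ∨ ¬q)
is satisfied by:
  {q: True, f: False}


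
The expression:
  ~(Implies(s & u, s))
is never true.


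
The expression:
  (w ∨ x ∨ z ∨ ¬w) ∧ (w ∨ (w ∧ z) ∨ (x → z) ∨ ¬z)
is always true.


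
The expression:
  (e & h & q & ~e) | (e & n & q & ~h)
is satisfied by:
  {e: True, q: True, n: True, h: False}


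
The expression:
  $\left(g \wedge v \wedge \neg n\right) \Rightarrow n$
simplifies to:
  $n \vee \neg g \vee \neg v$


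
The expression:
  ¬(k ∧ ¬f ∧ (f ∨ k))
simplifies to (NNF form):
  f ∨ ¬k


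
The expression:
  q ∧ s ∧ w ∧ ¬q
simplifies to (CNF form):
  False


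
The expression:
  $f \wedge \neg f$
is never true.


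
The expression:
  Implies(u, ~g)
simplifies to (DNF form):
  ~g | ~u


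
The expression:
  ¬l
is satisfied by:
  {l: False}


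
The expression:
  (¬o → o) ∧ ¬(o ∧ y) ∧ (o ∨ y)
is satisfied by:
  {o: True, y: False}


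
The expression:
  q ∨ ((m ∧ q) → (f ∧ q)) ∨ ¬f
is always true.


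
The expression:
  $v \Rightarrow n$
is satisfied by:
  {n: True, v: False}
  {v: False, n: False}
  {v: True, n: True}


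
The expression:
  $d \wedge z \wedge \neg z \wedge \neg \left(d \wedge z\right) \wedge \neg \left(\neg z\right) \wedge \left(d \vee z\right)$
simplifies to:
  $\text{False}$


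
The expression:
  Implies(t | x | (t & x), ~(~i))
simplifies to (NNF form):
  i | (~t & ~x)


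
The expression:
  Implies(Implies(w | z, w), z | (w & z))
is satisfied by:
  {z: True}


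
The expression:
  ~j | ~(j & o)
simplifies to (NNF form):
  ~j | ~o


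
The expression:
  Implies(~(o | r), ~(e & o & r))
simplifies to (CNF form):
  True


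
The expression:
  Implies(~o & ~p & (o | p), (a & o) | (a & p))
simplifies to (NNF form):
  True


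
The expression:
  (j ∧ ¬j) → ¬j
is always true.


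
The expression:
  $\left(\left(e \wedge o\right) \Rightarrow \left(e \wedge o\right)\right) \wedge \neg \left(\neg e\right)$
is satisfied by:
  {e: True}


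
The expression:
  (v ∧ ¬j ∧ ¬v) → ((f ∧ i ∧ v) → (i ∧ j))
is always true.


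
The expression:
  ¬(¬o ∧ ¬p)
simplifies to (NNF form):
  o ∨ p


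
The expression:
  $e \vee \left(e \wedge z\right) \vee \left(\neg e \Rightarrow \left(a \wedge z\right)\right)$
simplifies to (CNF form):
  $\left(a \vee e\right) \wedge \left(e \vee z\right)$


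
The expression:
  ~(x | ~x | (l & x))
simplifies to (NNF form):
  False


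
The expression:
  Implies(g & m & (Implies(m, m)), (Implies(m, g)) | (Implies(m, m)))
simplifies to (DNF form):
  True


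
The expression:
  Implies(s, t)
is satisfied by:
  {t: True, s: False}
  {s: False, t: False}
  {s: True, t: True}


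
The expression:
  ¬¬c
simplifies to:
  c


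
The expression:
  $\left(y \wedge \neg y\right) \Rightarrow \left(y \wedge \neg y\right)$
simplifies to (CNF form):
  $\text{True}$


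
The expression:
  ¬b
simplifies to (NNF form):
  ¬b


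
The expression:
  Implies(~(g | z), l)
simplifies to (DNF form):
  g | l | z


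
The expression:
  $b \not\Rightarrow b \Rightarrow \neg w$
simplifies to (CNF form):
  $\text{True}$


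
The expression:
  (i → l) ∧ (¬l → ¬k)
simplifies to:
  l ∨ (¬i ∧ ¬k)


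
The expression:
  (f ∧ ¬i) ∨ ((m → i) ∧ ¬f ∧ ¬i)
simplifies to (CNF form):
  ¬i ∧ (f ∨ ¬m)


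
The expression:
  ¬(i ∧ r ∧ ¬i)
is always true.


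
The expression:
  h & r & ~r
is never true.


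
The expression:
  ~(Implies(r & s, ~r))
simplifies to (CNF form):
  r & s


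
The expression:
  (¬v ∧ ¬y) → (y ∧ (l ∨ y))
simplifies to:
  v ∨ y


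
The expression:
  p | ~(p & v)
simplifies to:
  True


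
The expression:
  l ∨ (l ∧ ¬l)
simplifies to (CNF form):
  l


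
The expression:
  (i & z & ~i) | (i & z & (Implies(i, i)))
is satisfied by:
  {z: True, i: True}


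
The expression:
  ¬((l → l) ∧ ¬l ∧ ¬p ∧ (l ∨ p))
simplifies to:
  True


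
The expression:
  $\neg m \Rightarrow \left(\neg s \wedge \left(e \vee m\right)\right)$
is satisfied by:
  {m: True, e: True, s: False}
  {m: True, e: False, s: False}
  {m: True, s: True, e: True}
  {m: True, s: True, e: False}
  {e: True, s: False, m: False}


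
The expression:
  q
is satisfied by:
  {q: True}


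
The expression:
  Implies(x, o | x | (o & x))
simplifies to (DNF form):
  True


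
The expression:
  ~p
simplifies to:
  ~p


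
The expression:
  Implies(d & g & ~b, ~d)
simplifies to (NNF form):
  b | ~d | ~g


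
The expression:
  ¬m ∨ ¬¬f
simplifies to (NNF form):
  f ∨ ¬m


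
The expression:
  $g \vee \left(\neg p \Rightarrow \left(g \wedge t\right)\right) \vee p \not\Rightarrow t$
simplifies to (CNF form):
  $g \vee p$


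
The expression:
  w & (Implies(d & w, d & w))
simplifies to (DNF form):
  w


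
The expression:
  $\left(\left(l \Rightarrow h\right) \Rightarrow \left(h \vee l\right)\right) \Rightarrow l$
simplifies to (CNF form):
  $l \vee \neg h$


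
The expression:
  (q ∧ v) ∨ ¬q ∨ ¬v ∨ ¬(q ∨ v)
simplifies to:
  True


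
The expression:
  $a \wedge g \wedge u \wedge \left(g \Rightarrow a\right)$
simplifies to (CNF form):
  $a \wedge g \wedge u$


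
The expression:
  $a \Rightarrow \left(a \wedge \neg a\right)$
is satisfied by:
  {a: False}


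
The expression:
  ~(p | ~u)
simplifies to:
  u & ~p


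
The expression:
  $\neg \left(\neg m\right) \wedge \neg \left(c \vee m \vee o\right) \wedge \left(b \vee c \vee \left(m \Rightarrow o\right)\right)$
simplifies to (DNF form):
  $\text{False}$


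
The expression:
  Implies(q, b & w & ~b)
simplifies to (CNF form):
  ~q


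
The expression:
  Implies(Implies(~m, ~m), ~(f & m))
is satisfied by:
  {m: False, f: False}
  {f: True, m: False}
  {m: True, f: False}


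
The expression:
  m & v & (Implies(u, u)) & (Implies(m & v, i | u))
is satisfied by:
  {m: True, i: True, u: True, v: True}
  {m: True, i: True, v: True, u: False}
  {m: True, u: True, v: True, i: False}


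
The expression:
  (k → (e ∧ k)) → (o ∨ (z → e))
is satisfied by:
  {k: True, o: True, e: True, z: False}
  {k: True, o: True, e: False, z: False}
  {k: True, e: True, z: False, o: False}
  {k: True, e: False, z: False, o: False}
  {o: True, e: True, z: False, k: False}
  {o: True, e: False, z: False, k: False}
  {e: True, o: False, z: False, k: False}
  {e: False, o: False, z: False, k: False}
  {k: True, o: True, z: True, e: True}
  {k: True, o: True, z: True, e: False}
  {k: True, z: True, e: True, o: False}
  {k: True, z: True, e: False, o: False}
  {z: True, o: True, e: True, k: False}
  {z: True, o: True, e: False, k: False}
  {z: True, e: True, o: False, k: False}


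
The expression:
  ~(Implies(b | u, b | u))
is never true.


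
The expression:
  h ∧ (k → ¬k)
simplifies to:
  h ∧ ¬k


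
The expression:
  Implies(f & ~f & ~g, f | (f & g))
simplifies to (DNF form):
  True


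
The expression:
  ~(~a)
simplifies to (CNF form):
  a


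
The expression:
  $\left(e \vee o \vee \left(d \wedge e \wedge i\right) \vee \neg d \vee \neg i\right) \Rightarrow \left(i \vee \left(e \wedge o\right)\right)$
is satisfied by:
  {i: True, o: True, e: True}
  {i: True, o: True, e: False}
  {i: True, e: True, o: False}
  {i: True, e: False, o: False}
  {o: True, e: True, i: False}


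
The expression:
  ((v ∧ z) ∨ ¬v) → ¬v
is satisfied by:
  {v: False, z: False}
  {z: True, v: False}
  {v: True, z: False}


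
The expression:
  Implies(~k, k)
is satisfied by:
  {k: True}


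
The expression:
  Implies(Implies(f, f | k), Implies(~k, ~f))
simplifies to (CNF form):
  k | ~f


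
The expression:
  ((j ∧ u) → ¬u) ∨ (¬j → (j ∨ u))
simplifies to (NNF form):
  True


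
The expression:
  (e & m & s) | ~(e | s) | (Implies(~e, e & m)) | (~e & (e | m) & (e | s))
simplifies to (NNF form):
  e | m | ~s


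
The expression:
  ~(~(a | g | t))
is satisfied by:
  {a: True, t: True, g: True}
  {a: True, t: True, g: False}
  {a: True, g: True, t: False}
  {a: True, g: False, t: False}
  {t: True, g: True, a: False}
  {t: True, g: False, a: False}
  {g: True, t: False, a: False}


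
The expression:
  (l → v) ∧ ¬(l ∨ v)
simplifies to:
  ¬l ∧ ¬v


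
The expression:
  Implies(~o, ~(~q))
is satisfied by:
  {q: True, o: True}
  {q: True, o: False}
  {o: True, q: False}


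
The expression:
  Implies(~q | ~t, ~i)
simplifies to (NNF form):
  ~i | (q & t)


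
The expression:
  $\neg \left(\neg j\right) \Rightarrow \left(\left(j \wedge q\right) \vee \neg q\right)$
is always true.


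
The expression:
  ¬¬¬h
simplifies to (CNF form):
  ¬h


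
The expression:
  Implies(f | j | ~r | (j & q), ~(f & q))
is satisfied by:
  {q: False, f: False}
  {f: True, q: False}
  {q: True, f: False}


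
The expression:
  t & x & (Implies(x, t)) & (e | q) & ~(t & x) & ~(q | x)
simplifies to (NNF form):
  False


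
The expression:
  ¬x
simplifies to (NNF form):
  ¬x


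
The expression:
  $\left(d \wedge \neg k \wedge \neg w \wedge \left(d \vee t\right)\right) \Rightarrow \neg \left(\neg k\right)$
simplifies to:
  $k \vee w \vee \neg d$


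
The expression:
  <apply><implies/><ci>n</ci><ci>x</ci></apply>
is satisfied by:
  {x: True, n: False}
  {n: False, x: False}
  {n: True, x: True}


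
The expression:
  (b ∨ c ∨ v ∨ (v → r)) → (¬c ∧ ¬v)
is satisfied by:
  {v: False, c: False}


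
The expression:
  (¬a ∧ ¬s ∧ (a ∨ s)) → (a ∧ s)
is always true.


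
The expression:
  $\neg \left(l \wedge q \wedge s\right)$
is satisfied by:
  {l: False, q: False, s: False}
  {s: True, l: False, q: False}
  {q: True, l: False, s: False}
  {s: True, q: True, l: False}
  {l: True, s: False, q: False}
  {s: True, l: True, q: False}
  {q: True, l: True, s: False}


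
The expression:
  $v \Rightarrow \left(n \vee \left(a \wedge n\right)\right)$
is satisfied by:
  {n: True, v: False}
  {v: False, n: False}
  {v: True, n: True}


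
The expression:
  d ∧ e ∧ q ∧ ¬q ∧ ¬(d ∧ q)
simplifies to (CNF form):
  False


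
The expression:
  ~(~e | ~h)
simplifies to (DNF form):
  e & h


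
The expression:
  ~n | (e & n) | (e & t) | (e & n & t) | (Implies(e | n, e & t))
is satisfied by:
  {e: True, n: False}
  {n: False, e: False}
  {n: True, e: True}


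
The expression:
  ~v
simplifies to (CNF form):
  ~v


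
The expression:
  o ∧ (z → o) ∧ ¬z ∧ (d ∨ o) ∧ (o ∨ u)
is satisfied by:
  {o: True, z: False}


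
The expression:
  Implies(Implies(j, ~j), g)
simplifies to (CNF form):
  g | j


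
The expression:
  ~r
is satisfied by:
  {r: False}


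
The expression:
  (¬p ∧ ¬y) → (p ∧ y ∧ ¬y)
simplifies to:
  p ∨ y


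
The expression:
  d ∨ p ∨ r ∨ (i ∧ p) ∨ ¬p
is always true.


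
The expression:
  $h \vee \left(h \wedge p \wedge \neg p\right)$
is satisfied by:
  {h: True}


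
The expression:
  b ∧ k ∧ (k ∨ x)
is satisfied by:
  {b: True, k: True}


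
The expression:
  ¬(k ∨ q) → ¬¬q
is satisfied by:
  {k: True, q: True}
  {k: True, q: False}
  {q: True, k: False}


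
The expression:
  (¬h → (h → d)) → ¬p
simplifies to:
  ¬p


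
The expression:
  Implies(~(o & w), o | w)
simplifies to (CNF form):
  o | w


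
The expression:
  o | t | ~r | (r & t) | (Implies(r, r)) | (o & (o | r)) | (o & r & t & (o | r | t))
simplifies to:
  True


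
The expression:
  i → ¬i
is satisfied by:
  {i: False}


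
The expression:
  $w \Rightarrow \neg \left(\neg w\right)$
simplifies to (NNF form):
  $\text{True}$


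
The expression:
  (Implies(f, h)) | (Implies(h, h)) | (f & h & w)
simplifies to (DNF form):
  True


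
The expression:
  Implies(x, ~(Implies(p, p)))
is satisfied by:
  {x: False}


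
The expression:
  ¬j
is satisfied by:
  {j: False}


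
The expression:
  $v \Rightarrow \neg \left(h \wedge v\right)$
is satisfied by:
  {h: False, v: False}
  {v: True, h: False}
  {h: True, v: False}


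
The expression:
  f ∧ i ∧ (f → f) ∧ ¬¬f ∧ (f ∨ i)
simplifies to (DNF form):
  f ∧ i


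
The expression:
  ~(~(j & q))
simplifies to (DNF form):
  j & q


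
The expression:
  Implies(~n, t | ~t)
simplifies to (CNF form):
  True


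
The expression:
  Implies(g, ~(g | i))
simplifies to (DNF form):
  ~g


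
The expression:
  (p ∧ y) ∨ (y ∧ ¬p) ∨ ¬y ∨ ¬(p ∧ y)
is always true.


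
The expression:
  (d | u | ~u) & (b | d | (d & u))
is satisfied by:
  {b: True, d: True}
  {b: True, d: False}
  {d: True, b: False}


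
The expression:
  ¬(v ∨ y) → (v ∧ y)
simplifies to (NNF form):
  v ∨ y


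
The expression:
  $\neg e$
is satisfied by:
  {e: False}


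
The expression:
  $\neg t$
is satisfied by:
  {t: False}


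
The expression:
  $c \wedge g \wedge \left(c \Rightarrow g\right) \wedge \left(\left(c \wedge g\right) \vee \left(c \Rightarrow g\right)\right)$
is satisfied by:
  {c: True, g: True}


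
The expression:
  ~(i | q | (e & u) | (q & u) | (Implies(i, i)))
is never true.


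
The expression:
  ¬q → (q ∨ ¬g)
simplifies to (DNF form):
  q ∨ ¬g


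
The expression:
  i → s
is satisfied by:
  {s: True, i: False}
  {i: False, s: False}
  {i: True, s: True}


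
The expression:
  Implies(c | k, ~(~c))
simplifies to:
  c | ~k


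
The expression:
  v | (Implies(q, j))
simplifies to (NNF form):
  j | v | ~q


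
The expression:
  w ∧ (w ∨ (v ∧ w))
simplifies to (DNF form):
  w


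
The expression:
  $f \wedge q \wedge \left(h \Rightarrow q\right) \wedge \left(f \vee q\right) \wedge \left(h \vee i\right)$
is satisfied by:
  {f: True, i: True, h: True, q: True}
  {f: True, i: True, q: True, h: False}
  {f: True, h: True, q: True, i: False}


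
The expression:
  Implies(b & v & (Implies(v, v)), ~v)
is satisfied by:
  {v: False, b: False}
  {b: True, v: False}
  {v: True, b: False}


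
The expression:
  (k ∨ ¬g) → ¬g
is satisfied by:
  {g: False, k: False}
  {k: True, g: False}
  {g: True, k: False}


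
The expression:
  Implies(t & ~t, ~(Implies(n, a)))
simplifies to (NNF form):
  True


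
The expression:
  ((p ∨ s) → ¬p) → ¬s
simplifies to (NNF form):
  p ∨ ¬s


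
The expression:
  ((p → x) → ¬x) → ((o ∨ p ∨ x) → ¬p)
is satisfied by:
  {x: True, p: False}
  {p: False, x: False}
  {p: True, x: True}


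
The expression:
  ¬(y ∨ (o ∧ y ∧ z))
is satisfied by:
  {y: False}


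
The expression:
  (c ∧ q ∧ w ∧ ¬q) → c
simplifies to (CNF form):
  True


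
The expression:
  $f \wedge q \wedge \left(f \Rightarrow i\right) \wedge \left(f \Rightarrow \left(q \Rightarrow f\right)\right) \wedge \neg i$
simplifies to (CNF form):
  $\text{False}$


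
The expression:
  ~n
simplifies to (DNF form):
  ~n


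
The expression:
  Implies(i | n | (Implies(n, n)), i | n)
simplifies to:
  i | n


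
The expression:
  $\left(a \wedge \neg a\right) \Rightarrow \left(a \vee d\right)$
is always true.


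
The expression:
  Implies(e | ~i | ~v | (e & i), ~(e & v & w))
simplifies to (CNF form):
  ~e | ~v | ~w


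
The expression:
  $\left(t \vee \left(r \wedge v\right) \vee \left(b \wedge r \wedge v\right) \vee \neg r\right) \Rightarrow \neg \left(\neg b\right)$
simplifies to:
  $b \vee \left(r \wedge \neg t \wedge \neg v\right)$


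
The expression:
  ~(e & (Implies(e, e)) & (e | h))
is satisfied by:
  {e: False}


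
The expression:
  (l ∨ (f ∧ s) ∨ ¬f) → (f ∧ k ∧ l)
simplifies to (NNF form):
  f ∧ (k ∨ ¬l) ∧ (l ∨ ¬s)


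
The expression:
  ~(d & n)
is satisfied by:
  {d: False, n: False}
  {n: True, d: False}
  {d: True, n: False}


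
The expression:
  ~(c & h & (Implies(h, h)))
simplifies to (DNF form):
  ~c | ~h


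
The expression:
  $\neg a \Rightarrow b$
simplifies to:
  $a \vee b$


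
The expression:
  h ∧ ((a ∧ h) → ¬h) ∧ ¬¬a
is never true.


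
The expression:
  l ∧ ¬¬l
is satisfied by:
  {l: True}


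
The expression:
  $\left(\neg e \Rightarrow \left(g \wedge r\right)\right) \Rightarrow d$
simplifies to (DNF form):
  $d \vee \left(\neg e \wedge \neg g\right) \vee \left(\neg e \wedge \neg r\right)$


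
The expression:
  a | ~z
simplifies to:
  a | ~z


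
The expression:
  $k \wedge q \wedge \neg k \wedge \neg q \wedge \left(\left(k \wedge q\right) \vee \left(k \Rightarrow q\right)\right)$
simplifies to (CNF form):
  $\text{False}$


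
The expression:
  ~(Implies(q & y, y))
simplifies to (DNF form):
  False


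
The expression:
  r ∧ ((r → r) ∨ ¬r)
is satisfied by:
  {r: True}


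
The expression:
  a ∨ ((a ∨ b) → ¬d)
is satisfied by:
  {a: True, d: False, b: False}
  {d: False, b: False, a: False}
  {a: True, b: True, d: False}
  {b: True, d: False, a: False}
  {a: True, d: True, b: False}
  {d: True, a: False, b: False}
  {a: True, b: True, d: True}


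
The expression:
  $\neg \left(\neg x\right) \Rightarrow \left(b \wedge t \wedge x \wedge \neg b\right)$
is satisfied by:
  {x: False}


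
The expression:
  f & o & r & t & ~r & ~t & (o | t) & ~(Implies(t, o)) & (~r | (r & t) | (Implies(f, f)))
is never true.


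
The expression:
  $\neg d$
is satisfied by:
  {d: False}


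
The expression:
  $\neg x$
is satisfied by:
  {x: False}


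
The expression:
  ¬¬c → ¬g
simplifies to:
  ¬c ∨ ¬g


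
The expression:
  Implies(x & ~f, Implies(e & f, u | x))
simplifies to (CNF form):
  True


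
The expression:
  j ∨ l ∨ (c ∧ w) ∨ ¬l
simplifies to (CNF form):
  True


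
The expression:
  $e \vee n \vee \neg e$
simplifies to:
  $\text{True}$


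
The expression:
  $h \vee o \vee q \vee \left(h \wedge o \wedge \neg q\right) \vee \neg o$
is always true.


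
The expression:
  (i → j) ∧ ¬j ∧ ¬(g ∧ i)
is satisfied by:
  {i: False, j: False}


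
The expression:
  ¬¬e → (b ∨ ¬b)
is always true.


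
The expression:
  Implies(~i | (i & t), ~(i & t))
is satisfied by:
  {t: False, i: False}
  {i: True, t: False}
  {t: True, i: False}


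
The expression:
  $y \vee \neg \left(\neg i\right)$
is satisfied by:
  {i: True, y: True}
  {i: True, y: False}
  {y: True, i: False}


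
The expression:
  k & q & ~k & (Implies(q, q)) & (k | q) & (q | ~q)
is never true.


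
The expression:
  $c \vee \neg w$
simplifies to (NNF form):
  $c \vee \neg w$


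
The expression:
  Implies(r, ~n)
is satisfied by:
  {n: False, r: False}
  {r: True, n: False}
  {n: True, r: False}


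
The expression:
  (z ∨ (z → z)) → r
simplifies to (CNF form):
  r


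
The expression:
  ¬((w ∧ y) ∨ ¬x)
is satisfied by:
  {x: True, w: False, y: False}
  {y: True, x: True, w: False}
  {w: True, x: True, y: False}


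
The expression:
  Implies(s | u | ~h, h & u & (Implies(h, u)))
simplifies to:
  h & (u | ~s)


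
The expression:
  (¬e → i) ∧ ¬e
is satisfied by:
  {i: True, e: False}


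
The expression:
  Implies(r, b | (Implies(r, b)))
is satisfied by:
  {b: True, r: False}
  {r: False, b: False}
  {r: True, b: True}


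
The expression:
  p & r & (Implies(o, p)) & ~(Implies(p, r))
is never true.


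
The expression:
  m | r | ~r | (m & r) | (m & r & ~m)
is always true.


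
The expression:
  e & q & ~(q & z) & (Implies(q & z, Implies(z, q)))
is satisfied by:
  {e: True, q: True, z: False}


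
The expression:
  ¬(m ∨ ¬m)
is never true.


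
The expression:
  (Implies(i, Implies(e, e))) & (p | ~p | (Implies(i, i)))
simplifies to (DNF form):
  True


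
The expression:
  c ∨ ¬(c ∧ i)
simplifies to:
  True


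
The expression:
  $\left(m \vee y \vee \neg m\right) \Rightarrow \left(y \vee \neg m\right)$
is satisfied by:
  {y: True, m: False}
  {m: False, y: False}
  {m: True, y: True}


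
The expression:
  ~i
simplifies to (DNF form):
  ~i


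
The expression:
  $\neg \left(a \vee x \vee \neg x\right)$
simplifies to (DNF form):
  $\text{False}$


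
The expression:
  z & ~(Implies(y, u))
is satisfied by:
  {z: True, y: True, u: False}


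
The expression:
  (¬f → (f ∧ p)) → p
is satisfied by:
  {p: True, f: False}
  {f: False, p: False}
  {f: True, p: True}


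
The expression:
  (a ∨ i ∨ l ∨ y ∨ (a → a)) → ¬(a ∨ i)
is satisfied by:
  {i: False, a: False}


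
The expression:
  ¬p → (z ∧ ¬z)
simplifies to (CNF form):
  p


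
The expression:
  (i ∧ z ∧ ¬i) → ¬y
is always true.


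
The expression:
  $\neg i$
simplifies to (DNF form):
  $\neg i$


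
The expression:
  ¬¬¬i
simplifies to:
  ¬i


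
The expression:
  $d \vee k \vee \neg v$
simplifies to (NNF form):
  $d \vee k \vee \neg v$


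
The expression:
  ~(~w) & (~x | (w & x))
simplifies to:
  w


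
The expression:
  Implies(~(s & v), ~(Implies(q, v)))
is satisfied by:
  {q: True, s: True, v: False}
  {q: True, s: False, v: False}
  {q: True, v: True, s: True}
  {v: True, s: True, q: False}


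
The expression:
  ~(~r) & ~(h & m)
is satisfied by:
  {r: True, h: False, m: False}
  {r: True, m: True, h: False}
  {r: True, h: True, m: False}


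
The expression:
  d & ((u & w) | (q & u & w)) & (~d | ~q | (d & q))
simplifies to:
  d & u & w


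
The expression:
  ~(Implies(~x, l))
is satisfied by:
  {x: False, l: False}


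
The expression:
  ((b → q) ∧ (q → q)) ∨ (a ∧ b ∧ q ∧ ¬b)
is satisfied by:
  {q: True, b: False}
  {b: False, q: False}
  {b: True, q: True}


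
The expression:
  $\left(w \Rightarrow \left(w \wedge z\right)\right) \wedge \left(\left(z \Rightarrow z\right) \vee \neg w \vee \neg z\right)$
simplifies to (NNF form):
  $z \vee \neg w$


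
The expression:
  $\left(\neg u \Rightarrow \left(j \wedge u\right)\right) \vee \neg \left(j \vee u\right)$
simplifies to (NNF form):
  $u \vee \neg j$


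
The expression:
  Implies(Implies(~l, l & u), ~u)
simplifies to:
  ~l | ~u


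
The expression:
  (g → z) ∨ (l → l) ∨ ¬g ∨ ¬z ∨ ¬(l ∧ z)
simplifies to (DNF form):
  True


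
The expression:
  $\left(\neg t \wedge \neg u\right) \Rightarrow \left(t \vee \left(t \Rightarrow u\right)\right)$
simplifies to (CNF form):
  $\text{True}$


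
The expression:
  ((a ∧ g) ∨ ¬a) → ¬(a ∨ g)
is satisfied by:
  {g: False}


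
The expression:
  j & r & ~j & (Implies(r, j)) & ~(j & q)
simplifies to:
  False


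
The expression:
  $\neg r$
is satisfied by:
  {r: False}


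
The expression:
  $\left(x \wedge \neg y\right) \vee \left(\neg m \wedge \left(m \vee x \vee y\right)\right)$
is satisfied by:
  {x: True, m: False, y: False}
  {y: True, x: True, m: False}
  {y: True, x: False, m: False}
  {m: True, x: True, y: False}


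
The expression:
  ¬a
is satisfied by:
  {a: False}


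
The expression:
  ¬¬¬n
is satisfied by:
  {n: False}


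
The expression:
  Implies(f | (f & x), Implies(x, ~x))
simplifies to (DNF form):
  ~f | ~x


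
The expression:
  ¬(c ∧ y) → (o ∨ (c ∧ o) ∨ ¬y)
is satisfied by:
  {o: True, c: True, y: False}
  {o: True, c: False, y: False}
  {c: True, o: False, y: False}
  {o: False, c: False, y: False}
  {y: True, o: True, c: True}
  {y: True, o: True, c: False}
  {y: True, c: True, o: False}


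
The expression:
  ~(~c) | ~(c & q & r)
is always true.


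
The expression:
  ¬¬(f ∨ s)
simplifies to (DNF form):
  f ∨ s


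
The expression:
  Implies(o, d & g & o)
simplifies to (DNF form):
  ~o | (d & g)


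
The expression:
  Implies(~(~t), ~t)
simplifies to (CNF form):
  ~t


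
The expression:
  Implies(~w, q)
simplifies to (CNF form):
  q | w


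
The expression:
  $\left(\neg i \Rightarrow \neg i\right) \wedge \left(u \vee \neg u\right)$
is always true.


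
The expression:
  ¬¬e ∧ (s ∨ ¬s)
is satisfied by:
  {e: True}


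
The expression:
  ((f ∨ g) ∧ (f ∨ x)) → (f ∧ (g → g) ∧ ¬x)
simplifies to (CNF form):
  (¬f ∨ ¬x) ∧ (¬g ∨ ¬x)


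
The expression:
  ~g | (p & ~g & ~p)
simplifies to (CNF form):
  ~g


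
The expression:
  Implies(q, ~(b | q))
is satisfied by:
  {q: False}


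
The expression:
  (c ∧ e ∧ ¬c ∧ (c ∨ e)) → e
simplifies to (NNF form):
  True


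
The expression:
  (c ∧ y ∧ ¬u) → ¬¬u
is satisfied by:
  {u: True, c: False, y: False}
  {c: False, y: False, u: False}
  {y: True, u: True, c: False}
  {y: True, c: False, u: False}
  {u: True, c: True, y: False}
  {c: True, u: False, y: False}
  {y: True, c: True, u: True}


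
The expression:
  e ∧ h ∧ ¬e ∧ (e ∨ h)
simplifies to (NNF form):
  False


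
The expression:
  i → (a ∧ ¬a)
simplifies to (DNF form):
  ¬i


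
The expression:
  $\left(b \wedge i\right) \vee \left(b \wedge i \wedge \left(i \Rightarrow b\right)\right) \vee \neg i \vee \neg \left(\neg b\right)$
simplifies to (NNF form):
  $b \vee \neg i$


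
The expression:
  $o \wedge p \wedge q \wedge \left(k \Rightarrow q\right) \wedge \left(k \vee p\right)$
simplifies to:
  $o \wedge p \wedge q$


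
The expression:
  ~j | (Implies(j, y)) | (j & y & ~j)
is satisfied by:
  {y: True, j: False}
  {j: False, y: False}
  {j: True, y: True}


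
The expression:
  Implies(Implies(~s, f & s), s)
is always true.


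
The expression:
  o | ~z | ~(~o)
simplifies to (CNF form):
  o | ~z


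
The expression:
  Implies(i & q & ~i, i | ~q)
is always true.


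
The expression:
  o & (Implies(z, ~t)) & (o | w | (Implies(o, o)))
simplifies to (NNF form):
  o & (~t | ~z)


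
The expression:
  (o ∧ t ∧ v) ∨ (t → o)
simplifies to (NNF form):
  o ∨ ¬t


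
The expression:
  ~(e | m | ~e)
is never true.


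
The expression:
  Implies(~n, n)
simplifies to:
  n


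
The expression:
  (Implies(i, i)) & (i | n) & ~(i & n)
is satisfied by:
  {n: True, i: False}
  {i: True, n: False}


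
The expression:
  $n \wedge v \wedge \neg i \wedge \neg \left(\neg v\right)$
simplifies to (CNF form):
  $n \wedge v \wedge \neg i$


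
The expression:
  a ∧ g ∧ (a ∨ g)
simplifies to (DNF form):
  a ∧ g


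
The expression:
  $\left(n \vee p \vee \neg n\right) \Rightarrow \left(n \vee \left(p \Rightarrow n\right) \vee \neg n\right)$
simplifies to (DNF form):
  $\text{True}$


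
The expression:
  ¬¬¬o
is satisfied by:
  {o: False}


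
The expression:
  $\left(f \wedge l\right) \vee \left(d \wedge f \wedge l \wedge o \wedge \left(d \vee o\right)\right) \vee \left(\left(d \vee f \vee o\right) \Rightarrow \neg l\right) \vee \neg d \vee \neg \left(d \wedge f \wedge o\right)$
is always true.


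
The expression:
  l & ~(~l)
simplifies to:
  l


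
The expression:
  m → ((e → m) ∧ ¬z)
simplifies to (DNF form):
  ¬m ∨ ¬z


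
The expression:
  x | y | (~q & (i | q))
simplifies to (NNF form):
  x | y | (i & ~q)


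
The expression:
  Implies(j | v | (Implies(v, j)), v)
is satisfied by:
  {v: True}


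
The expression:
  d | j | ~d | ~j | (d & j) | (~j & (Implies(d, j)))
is always true.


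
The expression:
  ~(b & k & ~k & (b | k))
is always true.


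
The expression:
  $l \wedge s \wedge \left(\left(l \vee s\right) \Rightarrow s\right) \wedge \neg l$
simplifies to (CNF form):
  $\text{False}$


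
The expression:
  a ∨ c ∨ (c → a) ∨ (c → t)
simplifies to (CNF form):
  True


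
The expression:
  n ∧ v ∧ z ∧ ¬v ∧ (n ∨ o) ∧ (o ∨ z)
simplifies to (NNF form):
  False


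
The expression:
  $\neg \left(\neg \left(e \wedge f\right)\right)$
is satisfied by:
  {e: True, f: True}


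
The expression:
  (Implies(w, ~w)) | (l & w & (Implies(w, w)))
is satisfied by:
  {l: True, w: False}
  {w: False, l: False}
  {w: True, l: True}


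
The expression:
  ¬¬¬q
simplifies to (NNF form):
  ¬q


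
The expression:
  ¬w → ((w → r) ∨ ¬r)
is always true.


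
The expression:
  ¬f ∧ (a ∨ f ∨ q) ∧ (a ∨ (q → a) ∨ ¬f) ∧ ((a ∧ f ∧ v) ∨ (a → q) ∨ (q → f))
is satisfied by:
  {a: True, q: True, f: False}
  {a: True, q: False, f: False}
  {q: True, a: False, f: False}


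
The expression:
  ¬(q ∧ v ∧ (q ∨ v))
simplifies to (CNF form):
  ¬q ∨ ¬v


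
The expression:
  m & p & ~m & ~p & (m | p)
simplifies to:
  False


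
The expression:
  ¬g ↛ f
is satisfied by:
  {f: True, g: False}
  {g: False, f: False}
  {g: True, f: True}


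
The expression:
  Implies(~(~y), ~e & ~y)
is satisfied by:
  {y: False}


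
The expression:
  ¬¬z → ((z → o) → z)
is always true.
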